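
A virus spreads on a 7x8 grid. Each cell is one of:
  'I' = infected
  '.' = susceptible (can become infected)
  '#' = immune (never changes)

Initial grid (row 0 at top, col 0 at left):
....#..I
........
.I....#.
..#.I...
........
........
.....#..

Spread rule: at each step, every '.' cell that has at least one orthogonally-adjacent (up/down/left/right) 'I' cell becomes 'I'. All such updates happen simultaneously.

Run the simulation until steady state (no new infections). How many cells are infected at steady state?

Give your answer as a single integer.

Step 0 (initial): 3 infected
Step 1: +10 new -> 13 infected
Step 2: +15 new -> 28 infected
Step 3: +12 new -> 40 infected
Step 4: +7 new -> 47 infected
Step 5: +4 new -> 51 infected
Step 6: +1 new -> 52 infected
Step 7: +0 new -> 52 infected

Answer: 52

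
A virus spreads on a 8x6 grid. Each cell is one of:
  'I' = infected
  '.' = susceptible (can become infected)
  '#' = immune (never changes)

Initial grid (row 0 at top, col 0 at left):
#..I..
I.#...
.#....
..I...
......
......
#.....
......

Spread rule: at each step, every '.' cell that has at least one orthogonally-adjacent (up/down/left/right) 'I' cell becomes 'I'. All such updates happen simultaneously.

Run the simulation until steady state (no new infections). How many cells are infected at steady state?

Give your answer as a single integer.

Answer: 44

Derivation:
Step 0 (initial): 3 infected
Step 1: +9 new -> 12 infected
Step 2: +9 new -> 21 infected
Step 3: +8 new -> 29 infected
Step 4: +7 new -> 36 infected
Step 5: +4 new -> 40 infected
Step 6: +3 new -> 43 infected
Step 7: +1 new -> 44 infected
Step 8: +0 new -> 44 infected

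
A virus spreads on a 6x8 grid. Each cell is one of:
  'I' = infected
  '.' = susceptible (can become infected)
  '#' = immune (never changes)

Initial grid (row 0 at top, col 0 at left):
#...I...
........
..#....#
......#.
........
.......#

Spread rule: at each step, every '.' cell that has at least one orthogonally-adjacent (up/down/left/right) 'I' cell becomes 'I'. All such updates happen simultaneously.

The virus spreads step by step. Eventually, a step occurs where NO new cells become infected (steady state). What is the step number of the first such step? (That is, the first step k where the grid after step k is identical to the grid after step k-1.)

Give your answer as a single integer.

Answer: 10

Derivation:
Step 0 (initial): 1 infected
Step 1: +3 new -> 4 infected
Step 2: +5 new -> 9 infected
Step 3: +7 new -> 16 infected
Step 4: +6 new -> 22 infected
Step 5: +6 new -> 28 infected
Step 6: +6 new -> 34 infected
Step 7: +5 new -> 39 infected
Step 8: +3 new -> 42 infected
Step 9: +1 new -> 43 infected
Step 10: +0 new -> 43 infected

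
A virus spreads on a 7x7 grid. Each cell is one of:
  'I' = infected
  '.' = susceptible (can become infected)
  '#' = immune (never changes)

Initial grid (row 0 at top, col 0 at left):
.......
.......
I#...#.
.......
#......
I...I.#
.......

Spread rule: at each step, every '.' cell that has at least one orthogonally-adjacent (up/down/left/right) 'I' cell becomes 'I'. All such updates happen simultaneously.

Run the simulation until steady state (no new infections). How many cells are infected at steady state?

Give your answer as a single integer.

Step 0 (initial): 3 infected
Step 1: +8 new -> 11 infected
Step 2: +11 new -> 22 infected
Step 3: +10 new -> 32 infected
Step 4: +6 new -> 38 infected
Step 5: +4 new -> 42 infected
Step 6: +2 new -> 44 infected
Step 7: +1 new -> 45 infected
Step 8: +0 new -> 45 infected

Answer: 45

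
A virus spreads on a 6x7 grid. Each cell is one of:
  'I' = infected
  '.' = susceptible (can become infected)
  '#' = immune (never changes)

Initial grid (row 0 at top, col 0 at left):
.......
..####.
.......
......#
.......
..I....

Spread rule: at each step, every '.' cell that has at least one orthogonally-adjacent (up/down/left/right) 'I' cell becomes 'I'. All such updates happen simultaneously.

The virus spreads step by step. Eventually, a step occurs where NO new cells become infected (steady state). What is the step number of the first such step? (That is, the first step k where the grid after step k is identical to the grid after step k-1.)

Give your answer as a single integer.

Step 0 (initial): 1 infected
Step 1: +3 new -> 4 infected
Step 2: +5 new -> 9 infected
Step 3: +6 new -> 15 infected
Step 4: +6 new -> 21 infected
Step 5: +5 new -> 26 infected
Step 6: +3 new -> 29 infected
Step 7: +3 new -> 32 infected
Step 8: +2 new -> 34 infected
Step 9: +2 new -> 36 infected
Step 10: +1 new -> 37 infected
Step 11: +0 new -> 37 infected

Answer: 11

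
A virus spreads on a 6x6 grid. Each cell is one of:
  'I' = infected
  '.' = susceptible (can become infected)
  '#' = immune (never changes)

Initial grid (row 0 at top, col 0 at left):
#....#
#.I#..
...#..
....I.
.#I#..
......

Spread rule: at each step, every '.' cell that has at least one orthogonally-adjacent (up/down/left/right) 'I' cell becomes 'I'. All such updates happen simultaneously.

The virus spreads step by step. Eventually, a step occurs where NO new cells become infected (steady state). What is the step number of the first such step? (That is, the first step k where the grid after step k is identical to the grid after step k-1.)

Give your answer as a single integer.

Step 0 (initial): 3 infected
Step 1: +9 new -> 12 infected
Step 2: +10 new -> 22 infected
Step 3: +6 new -> 28 infected
Step 4: +1 new -> 29 infected
Step 5: +0 new -> 29 infected

Answer: 5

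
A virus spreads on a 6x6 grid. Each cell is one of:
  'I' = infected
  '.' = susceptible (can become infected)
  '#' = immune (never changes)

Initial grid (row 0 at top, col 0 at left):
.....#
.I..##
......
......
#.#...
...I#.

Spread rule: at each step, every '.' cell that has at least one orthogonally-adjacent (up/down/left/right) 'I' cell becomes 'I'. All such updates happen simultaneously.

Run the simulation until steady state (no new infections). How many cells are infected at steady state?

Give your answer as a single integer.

Answer: 30

Derivation:
Step 0 (initial): 2 infected
Step 1: +6 new -> 8 infected
Step 2: +9 new -> 17 infected
Step 3: +8 new -> 25 infected
Step 4: +4 new -> 29 infected
Step 5: +1 new -> 30 infected
Step 6: +0 new -> 30 infected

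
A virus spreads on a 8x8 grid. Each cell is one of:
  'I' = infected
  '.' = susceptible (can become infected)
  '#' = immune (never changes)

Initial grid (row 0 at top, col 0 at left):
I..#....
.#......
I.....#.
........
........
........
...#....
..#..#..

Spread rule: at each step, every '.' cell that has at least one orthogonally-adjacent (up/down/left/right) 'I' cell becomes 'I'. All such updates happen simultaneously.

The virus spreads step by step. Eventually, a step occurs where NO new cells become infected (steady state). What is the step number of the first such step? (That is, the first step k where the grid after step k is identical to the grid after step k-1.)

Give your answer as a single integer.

Step 0 (initial): 2 infected
Step 1: +4 new -> 6 infected
Step 2: +4 new -> 10 infected
Step 3: +5 new -> 15 infected
Step 4: +6 new -> 21 infected
Step 5: +7 new -> 28 infected
Step 6: +7 new -> 35 infected
Step 7: +5 new -> 40 infected
Step 8: +6 new -> 46 infected
Step 9: +6 new -> 52 infected
Step 10: +3 new -> 55 infected
Step 11: +2 new -> 57 infected
Step 12: +1 new -> 58 infected
Step 13: +0 new -> 58 infected

Answer: 13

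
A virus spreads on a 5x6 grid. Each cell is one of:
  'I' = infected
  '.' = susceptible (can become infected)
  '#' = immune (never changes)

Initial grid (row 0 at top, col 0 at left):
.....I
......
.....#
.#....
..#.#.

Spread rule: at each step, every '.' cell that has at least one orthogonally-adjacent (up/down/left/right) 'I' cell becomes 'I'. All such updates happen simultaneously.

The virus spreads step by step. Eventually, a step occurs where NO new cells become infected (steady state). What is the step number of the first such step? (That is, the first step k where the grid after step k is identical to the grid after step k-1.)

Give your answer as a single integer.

Answer: 11

Derivation:
Step 0 (initial): 1 infected
Step 1: +2 new -> 3 infected
Step 2: +2 new -> 5 infected
Step 3: +3 new -> 8 infected
Step 4: +4 new -> 12 infected
Step 5: +5 new -> 17 infected
Step 6: +5 new -> 22 infected
Step 7: +1 new -> 23 infected
Step 8: +1 new -> 24 infected
Step 9: +1 new -> 25 infected
Step 10: +1 new -> 26 infected
Step 11: +0 new -> 26 infected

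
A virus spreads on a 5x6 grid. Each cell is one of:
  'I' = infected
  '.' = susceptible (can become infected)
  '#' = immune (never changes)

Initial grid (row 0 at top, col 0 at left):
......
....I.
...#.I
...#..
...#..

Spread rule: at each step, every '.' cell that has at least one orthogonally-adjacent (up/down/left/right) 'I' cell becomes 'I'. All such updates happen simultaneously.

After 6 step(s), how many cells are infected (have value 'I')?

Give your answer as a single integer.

Answer: 26

Derivation:
Step 0 (initial): 2 infected
Step 1: +5 new -> 7 infected
Step 2: +5 new -> 12 infected
Step 3: +4 new -> 16 infected
Step 4: +4 new -> 20 infected
Step 5: +4 new -> 24 infected
Step 6: +2 new -> 26 infected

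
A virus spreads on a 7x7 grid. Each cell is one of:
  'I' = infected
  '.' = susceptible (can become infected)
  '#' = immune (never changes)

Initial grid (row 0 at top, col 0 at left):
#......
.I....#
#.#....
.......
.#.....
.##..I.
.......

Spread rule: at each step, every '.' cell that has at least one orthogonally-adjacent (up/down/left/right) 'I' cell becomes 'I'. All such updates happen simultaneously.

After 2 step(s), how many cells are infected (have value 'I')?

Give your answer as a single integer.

Answer: 19

Derivation:
Step 0 (initial): 2 infected
Step 1: +8 new -> 10 infected
Step 2: +9 new -> 19 infected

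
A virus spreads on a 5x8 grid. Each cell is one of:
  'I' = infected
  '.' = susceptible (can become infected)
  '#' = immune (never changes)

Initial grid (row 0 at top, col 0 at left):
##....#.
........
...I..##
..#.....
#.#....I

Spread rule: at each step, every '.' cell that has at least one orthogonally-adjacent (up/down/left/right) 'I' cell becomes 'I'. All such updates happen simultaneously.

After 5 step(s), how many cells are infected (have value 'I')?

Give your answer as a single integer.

Step 0 (initial): 2 infected
Step 1: +6 new -> 8 infected
Step 2: +9 new -> 17 infected
Step 3: +8 new -> 25 infected
Step 4: +5 new -> 30 infected
Step 5: +1 new -> 31 infected

Answer: 31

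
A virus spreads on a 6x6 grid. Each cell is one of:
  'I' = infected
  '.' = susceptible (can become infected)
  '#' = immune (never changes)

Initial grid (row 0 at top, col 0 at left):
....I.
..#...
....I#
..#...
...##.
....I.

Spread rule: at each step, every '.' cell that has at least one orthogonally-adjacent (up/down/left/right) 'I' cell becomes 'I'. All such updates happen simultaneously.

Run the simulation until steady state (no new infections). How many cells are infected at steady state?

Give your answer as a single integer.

Answer: 31

Derivation:
Step 0 (initial): 3 infected
Step 1: +7 new -> 10 infected
Step 2: +8 new -> 18 infected
Step 3: +4 new -> 22 infected
Step 4: +6 new -> 28 infected
Step 5: +3 new -> 31 infected
Step 6: +0 new -> 31 infected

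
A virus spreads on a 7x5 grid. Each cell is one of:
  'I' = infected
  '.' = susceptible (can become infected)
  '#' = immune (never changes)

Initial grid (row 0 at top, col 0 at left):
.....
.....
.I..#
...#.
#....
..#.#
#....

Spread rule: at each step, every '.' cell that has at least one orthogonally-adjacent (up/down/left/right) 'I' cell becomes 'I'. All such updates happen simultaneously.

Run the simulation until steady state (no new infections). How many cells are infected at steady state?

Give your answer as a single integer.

Step 0 (initial): 1 infected
Step 1: +4 new -> 5 infected
Step 2: +7 new -> 12 infected
Step 3: +5 new -> 17 infected
Step 4: +5 new -> 22 infected
Step 5: +4 new -> 26 infected
Step 6: +2 new -> 28 infected
Step 7: +1 new -> 29 infected
Step 8: +0 new -> 29 infected

Answer: 29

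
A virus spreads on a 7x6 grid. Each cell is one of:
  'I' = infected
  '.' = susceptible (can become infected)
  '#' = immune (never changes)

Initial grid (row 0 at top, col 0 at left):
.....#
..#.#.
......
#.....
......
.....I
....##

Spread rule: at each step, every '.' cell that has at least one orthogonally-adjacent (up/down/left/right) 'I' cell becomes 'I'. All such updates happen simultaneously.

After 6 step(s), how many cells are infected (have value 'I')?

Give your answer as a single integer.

Step 0 (initial): 1 infected
Step 1: +2 new -> 3 infected
Step 2: +3 new -> 6 infected
Step 3: +5 new -> 11 infected
Step 4: +6 new -> 17 infected
Step 5: +5 new -> 22 infected
Step 6: +5 new -> 27 infected

Answer: 27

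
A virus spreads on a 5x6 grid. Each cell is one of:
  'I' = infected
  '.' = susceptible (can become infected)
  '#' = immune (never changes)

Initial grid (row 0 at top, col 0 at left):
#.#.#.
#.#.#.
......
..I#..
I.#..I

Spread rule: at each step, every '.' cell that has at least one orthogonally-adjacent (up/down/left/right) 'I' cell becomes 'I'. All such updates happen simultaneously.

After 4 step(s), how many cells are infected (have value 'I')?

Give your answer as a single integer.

Step 0 (initial): 3 infected
Step 1: +6 new -> 9 infected
Step 2: +6 new -> 15 infected
Step 3: +4 new -> 19 infected
Step 4: +3 new -> 22 infected

Answer: 22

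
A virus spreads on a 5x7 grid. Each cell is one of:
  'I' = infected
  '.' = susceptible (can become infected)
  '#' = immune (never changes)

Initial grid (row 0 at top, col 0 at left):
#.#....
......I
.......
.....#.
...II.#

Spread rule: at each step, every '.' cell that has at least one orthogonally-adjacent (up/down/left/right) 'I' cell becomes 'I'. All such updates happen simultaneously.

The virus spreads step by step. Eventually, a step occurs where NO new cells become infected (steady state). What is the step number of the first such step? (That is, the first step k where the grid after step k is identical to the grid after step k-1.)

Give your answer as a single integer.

Step 0 (initial): 3 infected
Step 1: +7 new -> 10 infected
Step 2: +8 new -> 18 infected
Step 3: +5 new -> 23 infected
Step 4: +4 new -> 27 infected
Step 5: +2 new -> 29 infected
Step 6: +2 new -> 31 infected
Step 7: +0 new -> 31 infected

Answer: 7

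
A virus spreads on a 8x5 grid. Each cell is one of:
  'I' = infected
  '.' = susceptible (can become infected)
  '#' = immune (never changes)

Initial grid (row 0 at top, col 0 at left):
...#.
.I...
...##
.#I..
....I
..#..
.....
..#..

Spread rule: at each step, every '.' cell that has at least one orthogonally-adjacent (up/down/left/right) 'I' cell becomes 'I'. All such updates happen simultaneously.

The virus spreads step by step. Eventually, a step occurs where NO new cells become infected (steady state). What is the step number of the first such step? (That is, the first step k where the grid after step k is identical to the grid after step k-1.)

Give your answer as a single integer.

Answer: 7

Derivation:
Step 0 (initial): 3 infected
Step 1: +10 new -> 13 infected
Step 2: +7 new -> 20 infected
Step 3: +6 new -> 26 infected
Step 4: +5 new -> 31 infected
Step 5: +2 new -> 33 infected
Step 6: +1 new -> 34 infected
Step 7: +0 new -> 34 infected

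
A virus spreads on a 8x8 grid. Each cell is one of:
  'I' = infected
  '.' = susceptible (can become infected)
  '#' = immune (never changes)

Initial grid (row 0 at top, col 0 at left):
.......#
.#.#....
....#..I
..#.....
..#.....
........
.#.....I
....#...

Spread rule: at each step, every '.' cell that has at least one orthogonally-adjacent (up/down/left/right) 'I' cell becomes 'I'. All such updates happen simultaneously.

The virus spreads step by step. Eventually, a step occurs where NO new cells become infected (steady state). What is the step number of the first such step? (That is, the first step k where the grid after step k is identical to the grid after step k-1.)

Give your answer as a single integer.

Step 0 (initial): 2 infected
Step 1: +6 new -> 8 infected
Step 2: +7 new -> 15 infected
Step 3: +7 new -> 22 infected
Step 4: +6 new -> 28 infected
Step 5: +6 new -> 34 infected
Step 6: +5 new -> 39 infected
Step 7: +4 new -> 43 infected
Step 8: +6 new -> 49 infected
Step 9: +5 new -> 54 infected
Step 10: +2 new -> 56 infected
Step 11: +0 new -> 56 infected

Answer: 11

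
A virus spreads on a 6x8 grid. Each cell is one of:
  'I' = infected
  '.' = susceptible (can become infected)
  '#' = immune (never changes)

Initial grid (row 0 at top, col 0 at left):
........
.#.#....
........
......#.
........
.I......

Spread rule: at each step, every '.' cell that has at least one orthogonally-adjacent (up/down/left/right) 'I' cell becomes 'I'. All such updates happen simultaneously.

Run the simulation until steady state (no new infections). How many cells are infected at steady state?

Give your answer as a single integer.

Step 0 (initial): 1 infected
Step 1: +3 new -> 4 infected
Step 2: +4 new -> 8 infected
Step 3: +5 new -> 13 infected
Step 4: +5 new -> 18 infected
Step 5: +6 new -> 24 infected
Step 6: +6 new -> 30 infected
Step 7: +5 new -> 35 infected
Step 8: +4 new -> 39 infected
Step 9: +3 new -> 42 infected
Step 10: +2 new -> 44 infected
Step 11: +1 new -> 45 infected
Step 12: +0 new -> 45 infected

Answer: 45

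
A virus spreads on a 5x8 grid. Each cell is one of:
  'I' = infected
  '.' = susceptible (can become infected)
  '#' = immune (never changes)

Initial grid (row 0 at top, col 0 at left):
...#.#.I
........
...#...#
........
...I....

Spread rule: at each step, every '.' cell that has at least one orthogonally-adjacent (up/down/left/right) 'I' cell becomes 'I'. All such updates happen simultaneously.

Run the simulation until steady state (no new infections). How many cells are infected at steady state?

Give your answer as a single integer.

Answer: 36

Derivation:
Step 0 (initial): 2 infected
Step 1: +5 new -> 7 infected
Step 2: +5 new -> 12 infected
Step 3: +8 new -> 20 infected
Step 4: +7 new -> 27 infected
Step 5: +6 new -> 33 infected
Step 6: +2 new -> 35 infected
Step 7: +1 new -> 36 infected
Step 8: +0 new -> 36 infected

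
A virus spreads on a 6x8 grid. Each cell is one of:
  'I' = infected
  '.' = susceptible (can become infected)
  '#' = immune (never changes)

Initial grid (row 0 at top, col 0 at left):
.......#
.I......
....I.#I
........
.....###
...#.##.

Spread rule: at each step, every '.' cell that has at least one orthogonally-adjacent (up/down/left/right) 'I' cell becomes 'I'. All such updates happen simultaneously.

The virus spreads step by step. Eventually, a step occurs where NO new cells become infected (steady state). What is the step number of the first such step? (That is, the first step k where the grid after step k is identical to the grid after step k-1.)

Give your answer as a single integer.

Answer: 6

Derivation:
Step 0 (initial): 3 infected
Step 1: +10 new -> 13 infected
Step 2: +13 new -> 26 infected
Step 3: +8 new -> 34 infected
Step 4: +3 new -> 37 infected
Step 5: +2 new -> 39 infected
Step 6: +0 new -> 39 infected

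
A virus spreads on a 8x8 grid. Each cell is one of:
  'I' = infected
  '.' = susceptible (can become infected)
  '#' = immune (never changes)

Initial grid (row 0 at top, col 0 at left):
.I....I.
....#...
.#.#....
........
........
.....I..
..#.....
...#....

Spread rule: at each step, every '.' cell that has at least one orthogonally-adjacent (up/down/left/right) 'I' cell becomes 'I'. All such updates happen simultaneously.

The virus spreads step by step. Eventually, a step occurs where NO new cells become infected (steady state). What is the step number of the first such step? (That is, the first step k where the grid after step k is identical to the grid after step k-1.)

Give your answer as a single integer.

Answer: 8

Derivation:
Step 0 (initial): 3 infected
Step 1: +10 new -> 13 infected
Step 2: +15 new -> 28 infected
Step 3: +14 new -> 42 infected
Step 4: +8 new -> 50 infected
Step 5: +5 new -> 55 infected
Step 6: +2 new -> 57 infected
Step 7: +2 new -> 59 infected
Step 8: +0 new -> 59 infected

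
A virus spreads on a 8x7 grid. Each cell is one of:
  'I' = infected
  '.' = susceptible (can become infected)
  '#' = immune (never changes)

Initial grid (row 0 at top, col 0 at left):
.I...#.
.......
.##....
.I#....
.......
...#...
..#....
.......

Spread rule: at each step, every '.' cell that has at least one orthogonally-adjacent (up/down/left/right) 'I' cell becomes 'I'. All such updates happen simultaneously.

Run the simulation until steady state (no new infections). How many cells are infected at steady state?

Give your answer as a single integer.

Step 0 (initial): 2 infected
Step 1: +5 new -> 7 infected
Step 2: +7 new -> 14 infected
Step 3: +6 new -> 20 infected
Step 4: +6 new -> 26 infected
Step 5: +7 new -> 33 infected
Step 6: +7 new -> 40 infected
Step 7: +7 new -> 47 infected
Step 8: +2 new -> 49 infected
Step 9: +1 new -> 50 infected
Step 10: +0 new -> 50 infected

Answer: 50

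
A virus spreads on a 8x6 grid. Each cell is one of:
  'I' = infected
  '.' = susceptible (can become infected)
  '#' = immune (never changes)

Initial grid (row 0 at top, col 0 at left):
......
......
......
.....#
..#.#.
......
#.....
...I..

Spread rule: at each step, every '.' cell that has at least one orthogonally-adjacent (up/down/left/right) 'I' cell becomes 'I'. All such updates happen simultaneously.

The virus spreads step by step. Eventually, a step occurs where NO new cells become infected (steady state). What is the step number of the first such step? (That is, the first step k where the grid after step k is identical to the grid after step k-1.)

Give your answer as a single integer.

Answer: 11

Derivation:
Step 0 (initial): 1 infected
Step 1: +3 new -> 4 infected
Step 2: +5 new -> 9 infected
Step 3: +6 new -> 15 infected
Step 4: +3 new -> 18 infected
Step 5: +6 new -> 24 infected
Step 6: +5 new -> 29 infected
Step 7: +6 new -> 35 infected
Step 8: +5 new -> 40 infected
Step 9: +3 new -> 43 infected
Step 10: +1 new -> 44 infected
Step 11: +0 new -> 44 infected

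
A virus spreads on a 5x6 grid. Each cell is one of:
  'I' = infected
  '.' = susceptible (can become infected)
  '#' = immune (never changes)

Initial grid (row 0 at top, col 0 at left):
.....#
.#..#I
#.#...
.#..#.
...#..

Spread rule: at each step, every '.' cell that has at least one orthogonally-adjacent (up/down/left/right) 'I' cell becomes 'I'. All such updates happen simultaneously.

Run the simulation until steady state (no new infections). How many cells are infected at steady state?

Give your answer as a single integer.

Step 0 (initial): 1 infected
Step 1: +1 new -> 2 infected
Step 2: +2 new -> 4 infected
Step 3: +2 new -> 6 infected
Step 4: +3 new -> 9 infected
Step 5: +3 new -> 12 infected
Step 6: +3 new -> 15 infected
Step 7: +2 new -> 17 infected
Step 8: +2 new -> 19 infected
Step 9: +2 new -> 21 infected
Step 10: +0 new -> 21 infected

Answer: 21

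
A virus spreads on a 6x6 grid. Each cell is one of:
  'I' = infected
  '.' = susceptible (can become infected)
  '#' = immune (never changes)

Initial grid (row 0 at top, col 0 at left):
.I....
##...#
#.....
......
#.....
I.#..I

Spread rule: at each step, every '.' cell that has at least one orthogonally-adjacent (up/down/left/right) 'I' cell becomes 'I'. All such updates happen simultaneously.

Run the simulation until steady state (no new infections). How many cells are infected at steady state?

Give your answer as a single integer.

Step 0 (initial): 3 infected
Step 1: +5 new -> 8 infected
Step 2: +6 new -> 14 infected
Step 3: +8 new -> 22 infected
Step 4: +8 new -> 30 infected
Step 5: +0 new -> 30 infected

Answer: 30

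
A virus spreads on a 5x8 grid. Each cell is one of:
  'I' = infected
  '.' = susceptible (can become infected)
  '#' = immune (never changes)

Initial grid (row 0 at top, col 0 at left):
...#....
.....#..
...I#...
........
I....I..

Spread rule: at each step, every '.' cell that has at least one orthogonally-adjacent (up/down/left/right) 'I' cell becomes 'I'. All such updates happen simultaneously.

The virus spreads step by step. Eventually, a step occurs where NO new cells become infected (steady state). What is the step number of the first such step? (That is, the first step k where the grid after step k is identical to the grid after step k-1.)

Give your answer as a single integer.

Step 0 (initial): 3 infected
Step 1: +8 new -> 11 infected
Step 2: +12 new -> 23 infected
Step 3: +6 new -> 29 infected
Step 4: +5 new -> 34 infected
Step 5: +2 new -> 36 infected
Step 6: +1 new -> 37 infected
Step 7: +0 new -> 37 infected

Answer: 7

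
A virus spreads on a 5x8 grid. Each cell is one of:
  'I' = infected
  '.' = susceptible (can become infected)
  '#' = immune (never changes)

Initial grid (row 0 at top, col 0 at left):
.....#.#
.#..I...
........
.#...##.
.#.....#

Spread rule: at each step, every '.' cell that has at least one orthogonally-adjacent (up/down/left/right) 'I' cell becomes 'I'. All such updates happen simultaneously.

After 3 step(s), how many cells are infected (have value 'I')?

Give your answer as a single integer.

Answer: 18

Derivation:
Step 0 (initial): 1 infected
Step 1: +4 new -> 5 infected
Step 2: +6 new -> 11 infected
Step 3: +7 new -> 18 infected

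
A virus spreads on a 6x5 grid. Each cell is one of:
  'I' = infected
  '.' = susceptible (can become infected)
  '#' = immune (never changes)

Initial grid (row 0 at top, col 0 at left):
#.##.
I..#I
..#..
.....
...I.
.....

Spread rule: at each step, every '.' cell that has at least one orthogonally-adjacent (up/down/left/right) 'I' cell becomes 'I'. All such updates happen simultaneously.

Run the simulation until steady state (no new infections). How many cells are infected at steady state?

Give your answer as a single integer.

Step 0 (initial): 3 infected
Step 1: +8 new -> 11 infected
Step 2: +10 new -> 21 infected
Step 3: +3 new -> 24 infected
Step 4: +1 new -> 25 infected
Step 5: +0 new -> 25 infected

Answer: 25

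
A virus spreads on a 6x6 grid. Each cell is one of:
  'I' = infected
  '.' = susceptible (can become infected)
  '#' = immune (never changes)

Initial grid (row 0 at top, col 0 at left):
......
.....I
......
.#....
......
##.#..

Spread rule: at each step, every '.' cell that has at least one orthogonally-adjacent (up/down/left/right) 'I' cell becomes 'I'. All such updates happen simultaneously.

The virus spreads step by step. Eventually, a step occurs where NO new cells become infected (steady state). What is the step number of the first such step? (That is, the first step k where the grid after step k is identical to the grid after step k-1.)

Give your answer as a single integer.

Answer: 9

Derivation:
Step 0 (initial): 1 infected
Step 1: +3 new -> 4 infected
Step 2: +4 new -> 8 infected
Step 3: +5 new -> 13 infected
Step 4: +6 new -> 19 infected
Step 5: +6 new -> 25 infected
Step 6: +3 new -> 28 infected
Step 7: +3 new -> 31 infected
Step 8: +1 new -> 32 infected
Step 9: +0 new -> 32 infected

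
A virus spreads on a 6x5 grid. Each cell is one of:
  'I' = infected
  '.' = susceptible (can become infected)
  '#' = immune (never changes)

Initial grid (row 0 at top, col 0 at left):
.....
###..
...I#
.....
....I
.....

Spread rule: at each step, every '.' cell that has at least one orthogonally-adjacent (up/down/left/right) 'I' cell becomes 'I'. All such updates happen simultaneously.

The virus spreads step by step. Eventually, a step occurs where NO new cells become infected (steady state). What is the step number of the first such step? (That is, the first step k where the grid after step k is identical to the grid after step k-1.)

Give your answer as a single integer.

Step 0 (initial): 2 infected
Step 1: +6 new -> 8 infected
Step 2: +6 new -> 14 infected
Step 3: +6 new -> 20 infected
Step 4: +4 new -> 24 infected
Step 5: +2 new -> 26 infected
Step 6: +0 new -> 26 infected

Answer: 6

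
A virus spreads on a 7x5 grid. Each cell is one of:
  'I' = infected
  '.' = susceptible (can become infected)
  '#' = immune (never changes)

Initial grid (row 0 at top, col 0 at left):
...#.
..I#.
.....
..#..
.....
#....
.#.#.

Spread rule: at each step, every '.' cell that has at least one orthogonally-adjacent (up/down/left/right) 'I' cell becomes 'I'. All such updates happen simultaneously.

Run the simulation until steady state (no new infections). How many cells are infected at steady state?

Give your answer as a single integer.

Step 0 (initial): 1 infected
Step 1: +3 new -> 4 infected
Step 2: +4 new -> 8 infected
Step 3: +5 new -> 13 infected
Step 4: +5 new -> 18 infected
Step 5: +6 new -> 24 infected
Step 6: +2 new -> 26 infected
Step 7: +2 new -> 28 infected
Step 8: +0 new -> 28 infected

Answer: 28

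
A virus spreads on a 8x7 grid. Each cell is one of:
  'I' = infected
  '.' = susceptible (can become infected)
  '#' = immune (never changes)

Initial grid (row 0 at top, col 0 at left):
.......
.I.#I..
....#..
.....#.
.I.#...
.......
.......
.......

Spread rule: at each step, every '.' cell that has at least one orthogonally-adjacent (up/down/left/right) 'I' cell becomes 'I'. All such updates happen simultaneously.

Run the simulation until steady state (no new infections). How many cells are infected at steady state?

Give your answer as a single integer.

Step 0 (initial): 3 infected
Step 1: +10 new -> 13 infected
Step 2: +13 new -> 26 infected
Step 3: +8 new -> 34 infected
Step 4: +6 new -> 40 infected
Step 5: +5 new -> 45 infected
Step 6: +4 new -> 49 infected
Step 7: +2 new -> 51 infected
Step 8: +1 new -> 52 infected
Step 9: +0 new -> 52 infected

Answer: 52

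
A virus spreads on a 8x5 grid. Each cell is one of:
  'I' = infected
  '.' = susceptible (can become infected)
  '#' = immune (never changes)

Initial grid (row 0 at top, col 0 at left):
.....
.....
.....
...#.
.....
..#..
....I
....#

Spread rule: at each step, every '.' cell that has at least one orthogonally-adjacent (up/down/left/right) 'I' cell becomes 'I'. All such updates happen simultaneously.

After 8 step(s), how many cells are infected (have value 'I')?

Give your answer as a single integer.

Answer: 34

Derivation:
Step 0 (initial): 1 infected
Step 1: +2 new -> 3 infected
Step 2: +4 new -> 7 infected
Step 3: +4 new -> 11 infected
Step 4: +5 new -> 16 infected
Step 5: +6 new -> 22 infected
Step 6: +5 new -> 27 infected
Step 7: +4 new -> 31 infected
Step 8: +3 new -> 34 infected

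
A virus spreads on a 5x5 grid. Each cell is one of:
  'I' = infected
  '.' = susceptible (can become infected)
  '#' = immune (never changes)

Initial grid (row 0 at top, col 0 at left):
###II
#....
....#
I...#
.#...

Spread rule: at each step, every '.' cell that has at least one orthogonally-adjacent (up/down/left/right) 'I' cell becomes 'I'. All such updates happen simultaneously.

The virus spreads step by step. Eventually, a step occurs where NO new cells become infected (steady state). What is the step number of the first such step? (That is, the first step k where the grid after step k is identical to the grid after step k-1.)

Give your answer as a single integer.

Answer: 6

Derivation:
Step 0 (initial): 3 infected
Step 1: +5 new -> 8 infected
Step 2: +4 new -> 12 infected
Step 3: +4 new -> 16 infected
Step 4: +1 new -> 17 infected
Step 5: +1 new -> 18 infected
Step 6: +0 new -> 18 infected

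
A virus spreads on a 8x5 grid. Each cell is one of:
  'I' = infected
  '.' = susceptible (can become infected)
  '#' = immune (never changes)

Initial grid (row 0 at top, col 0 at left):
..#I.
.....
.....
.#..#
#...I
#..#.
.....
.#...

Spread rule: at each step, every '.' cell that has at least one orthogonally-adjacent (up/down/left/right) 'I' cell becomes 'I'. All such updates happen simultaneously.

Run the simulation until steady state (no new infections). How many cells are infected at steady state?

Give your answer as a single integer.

Step 0 (initial): 2 infected
Step 1: +4 new -> 6 infected
Step 2: +6 new -> 12 infected
Step 3: +8 new -> 20 infected
Step 4: +6 new -> 26 infected
Step 5: +4 new -> 30 infected
Step 6: +2 new -> 32 infected
Step 7: +1 new -> 33 infected
Step 8: +0 new -> 33 infected

Answer: 33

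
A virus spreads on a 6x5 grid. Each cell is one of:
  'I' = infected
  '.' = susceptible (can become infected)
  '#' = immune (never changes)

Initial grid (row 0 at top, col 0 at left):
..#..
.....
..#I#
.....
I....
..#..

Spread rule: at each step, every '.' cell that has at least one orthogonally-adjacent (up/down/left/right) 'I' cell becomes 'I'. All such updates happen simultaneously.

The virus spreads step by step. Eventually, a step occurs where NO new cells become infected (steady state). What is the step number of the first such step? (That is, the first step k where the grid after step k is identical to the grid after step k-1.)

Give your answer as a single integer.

Answer: 5

Derivation:
Step 0 (initial): 2 infected
Step 1: +5 new -> 7 infected
Step 2: +10 new -> 17 infected
Step 3: +6 new -> 23 infected
Step 4: +3 new -> 26 infected
Step 5: +0 new -> 26 infected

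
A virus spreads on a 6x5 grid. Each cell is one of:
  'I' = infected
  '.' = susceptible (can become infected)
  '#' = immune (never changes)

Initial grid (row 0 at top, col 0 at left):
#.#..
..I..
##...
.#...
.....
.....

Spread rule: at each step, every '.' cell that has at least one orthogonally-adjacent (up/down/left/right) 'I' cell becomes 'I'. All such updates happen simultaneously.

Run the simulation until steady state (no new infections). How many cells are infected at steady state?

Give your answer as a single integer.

Answer: 25

Derivation:
Step 0 (initial): 1 infected
Step 1: +3 new -> 4 infected
Step 2: +6 new -> 10 infected
Step 3: +4 new -> 14 infected
Step 4: +4 new -> 18 infected
Step 5: +4 new -> 22 infected
Step 6: +3 new -> 25 infected
Step 7: +0 new -> 25 infected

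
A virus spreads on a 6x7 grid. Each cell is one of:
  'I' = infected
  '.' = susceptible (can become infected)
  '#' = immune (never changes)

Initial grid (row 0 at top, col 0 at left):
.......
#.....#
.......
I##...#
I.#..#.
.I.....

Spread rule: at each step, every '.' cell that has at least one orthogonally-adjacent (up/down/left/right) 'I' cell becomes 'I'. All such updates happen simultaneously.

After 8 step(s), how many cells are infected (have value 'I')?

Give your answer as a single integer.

Answer: 34

Derivation:
Step 0 (initial): 3 infected
Step 1: +4 new -> 7 infected
Step 2: +2 new -> 9 infected
Step 3: +4 new -> 13 infected
Step 4: +6 new -> 19 infected
Step 5: +6 new -> 25 infected
Step 6: +5 new -> 30 infected
Step 7: +3 new -> 33 infected
Step 8: +1 new -> 34 infected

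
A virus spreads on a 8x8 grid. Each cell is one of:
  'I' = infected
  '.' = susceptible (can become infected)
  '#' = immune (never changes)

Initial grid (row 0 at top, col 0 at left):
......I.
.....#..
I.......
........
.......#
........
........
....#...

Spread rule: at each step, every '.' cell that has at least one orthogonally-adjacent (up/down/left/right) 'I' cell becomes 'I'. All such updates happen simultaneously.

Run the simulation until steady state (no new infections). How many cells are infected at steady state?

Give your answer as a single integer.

Answer: 61

Derivation:
Step 0 (initial): 2 infected
Step 1: +6 new -> 8 infected
Step 2: +8 new -> 16 infected
Step 3: +11 new -> 27 infected
Step 4: +10 new -> 37 infected
Step 5: +7 new -> 44 infected
Step 6: +7 new -> 51 infected
Step 7: +6 new -> 57 infected
Step 8: +4 new -> 61 infected
Step 9: +0 new -> 61 infected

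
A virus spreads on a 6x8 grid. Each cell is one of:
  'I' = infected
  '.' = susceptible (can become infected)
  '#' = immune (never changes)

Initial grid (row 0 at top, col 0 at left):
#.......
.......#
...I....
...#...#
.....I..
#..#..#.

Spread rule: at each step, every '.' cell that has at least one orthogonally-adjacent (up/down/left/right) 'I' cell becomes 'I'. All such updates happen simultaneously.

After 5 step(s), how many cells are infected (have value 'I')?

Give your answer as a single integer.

Answer: 40

Derivation:
Step 0 (initial): 2 infected
Step 1: +7 new -> 9 infected
Step 2: +11 new -> 20 infected
Step 3: +9 new -> 29 infected
Step 4: +8 new -> 37 infected
Step 5: +3 new -> 40 infected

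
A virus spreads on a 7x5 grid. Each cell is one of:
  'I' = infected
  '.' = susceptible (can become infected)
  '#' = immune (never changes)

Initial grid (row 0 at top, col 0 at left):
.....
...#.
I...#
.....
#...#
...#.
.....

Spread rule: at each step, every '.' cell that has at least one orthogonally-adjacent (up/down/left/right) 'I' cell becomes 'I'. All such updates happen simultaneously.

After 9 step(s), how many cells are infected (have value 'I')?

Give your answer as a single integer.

Answer: 30

Derivation:
Step 0 (initial): 1 infected
Step 1: +3 new -> 4 infected
Step 2: +4 new -> 8 infected
Step 3: +5 new -> 13 infected
Step 4: +4 new -> 17 infected
Step 5: +6 new -> 23 infected
Step 6: +3 new -> 26 infected
Step 7: +2 new -> 28 infected
Step 8: +1 new -> 29 infected
Step 9: +1 new -> 30 infected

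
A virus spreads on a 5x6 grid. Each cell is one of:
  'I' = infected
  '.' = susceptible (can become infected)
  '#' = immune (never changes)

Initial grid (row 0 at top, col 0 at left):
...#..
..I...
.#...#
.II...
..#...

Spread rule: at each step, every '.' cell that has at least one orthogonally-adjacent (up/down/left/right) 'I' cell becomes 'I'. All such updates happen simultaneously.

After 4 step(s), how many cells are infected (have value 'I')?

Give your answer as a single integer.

Answer: 26

Derivation:
Step 0 (initial): 3 infected
Step 1: +7 new -> 10 infected
Step 2: +8 new -> 18 infected
Step 3: +6 new -> 24 infected
Step 4: +2 new -> 26 infected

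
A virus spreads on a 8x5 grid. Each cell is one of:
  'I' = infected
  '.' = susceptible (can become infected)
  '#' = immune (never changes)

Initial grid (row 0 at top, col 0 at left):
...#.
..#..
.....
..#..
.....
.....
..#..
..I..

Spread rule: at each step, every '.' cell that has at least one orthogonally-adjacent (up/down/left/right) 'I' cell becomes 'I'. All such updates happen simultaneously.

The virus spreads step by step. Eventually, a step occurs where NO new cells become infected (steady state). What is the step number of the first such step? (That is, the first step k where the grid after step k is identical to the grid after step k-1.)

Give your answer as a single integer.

Answer: 10

Derivation:
Step 0 (initial): 1 infected
Step 1: +2 new -> 3 infected
Step 2: +4 new -> 7 infected
Step 3: +4 new -> 11 infected
Step 4: +5 new -> 16 infected
Step 5: +5 new -> 21 infected
Step 6: +4 new -> 25 infected
Step 7: +5 new -> 30 infected
Step 8: +3 new -> 33 infected
Step 9: +3 new -> 36 infected
Step 10: +0 new -> 36 infected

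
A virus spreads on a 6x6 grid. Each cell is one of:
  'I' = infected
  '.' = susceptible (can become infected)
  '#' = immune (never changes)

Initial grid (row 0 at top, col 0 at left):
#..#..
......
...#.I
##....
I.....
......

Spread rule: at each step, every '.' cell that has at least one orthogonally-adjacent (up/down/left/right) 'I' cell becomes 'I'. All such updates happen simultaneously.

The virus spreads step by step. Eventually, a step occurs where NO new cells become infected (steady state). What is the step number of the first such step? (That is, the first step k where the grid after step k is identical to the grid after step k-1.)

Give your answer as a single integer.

Answer: 7

Derivation:
Step 0 (initial): 2 infected
Step 1: +5 new -> 7 infected
Step 2: +6 new -> 13 infected
Step 3: +8 new -> 21 infected
Step 4: +4 new -> 25 infected
Step 5: +3 new -> 28 infected
Step 6: +3 new -> 31 infected
Step 7: +0 new -> 31 infected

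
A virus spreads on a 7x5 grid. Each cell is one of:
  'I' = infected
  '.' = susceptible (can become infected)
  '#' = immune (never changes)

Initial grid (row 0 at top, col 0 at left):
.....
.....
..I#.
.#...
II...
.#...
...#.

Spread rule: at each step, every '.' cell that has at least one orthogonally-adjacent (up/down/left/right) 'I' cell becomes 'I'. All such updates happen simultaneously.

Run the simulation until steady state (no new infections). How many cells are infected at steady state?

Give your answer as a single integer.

Step 0 (initial): 3 infected
Step 1: +6 new -> 9 infected
Step 2: +8 new -> 17 infected
Step 3: +9 new -> 26 infected
Step 4: +4 new -> 30 infected
Step 5: +1 new -> 31 infected
Step 6: +0 new -> 31 infected

Answer: 31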